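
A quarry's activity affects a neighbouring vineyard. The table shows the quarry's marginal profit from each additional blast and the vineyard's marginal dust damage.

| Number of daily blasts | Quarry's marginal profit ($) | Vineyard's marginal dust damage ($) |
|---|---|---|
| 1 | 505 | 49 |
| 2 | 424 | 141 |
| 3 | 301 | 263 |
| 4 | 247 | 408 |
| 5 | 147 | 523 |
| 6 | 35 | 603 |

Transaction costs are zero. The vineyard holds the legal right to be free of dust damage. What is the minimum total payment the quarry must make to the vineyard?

Efficient level: marginal profit ≥ marginal dust damage through level 3, so k* = 3.
With the vineyard holding the right, the quarry must at least compensate total damage at k*: 49 + 141 + 263 = 453.

$453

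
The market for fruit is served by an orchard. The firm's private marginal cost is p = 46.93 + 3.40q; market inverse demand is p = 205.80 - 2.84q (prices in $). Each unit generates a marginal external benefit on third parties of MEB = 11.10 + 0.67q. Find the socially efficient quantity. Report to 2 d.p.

q* = 30.52

Social marginal cost = private MC − MEB = 35.83 + 2.73q.
Set SMC = demand: 35.83 + 2.73q = 205.80 - 2.84q → q* = 30.5153.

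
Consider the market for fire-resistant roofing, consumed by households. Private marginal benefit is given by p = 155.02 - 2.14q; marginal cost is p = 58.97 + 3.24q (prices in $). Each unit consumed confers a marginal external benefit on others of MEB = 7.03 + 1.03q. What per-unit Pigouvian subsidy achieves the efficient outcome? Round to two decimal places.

Social marginal benefit = demand + MEB = 162.05 - 1.11q.
Set SMB = MC: 162.05 - 1.11q = 58.97 + 3.24q → q* = 23.6966.
The Pigouvian subsidy equals MEB at q*: 7.03 + 1.03×23.6966 = 31.4375.

subsidy = $31.44 per unit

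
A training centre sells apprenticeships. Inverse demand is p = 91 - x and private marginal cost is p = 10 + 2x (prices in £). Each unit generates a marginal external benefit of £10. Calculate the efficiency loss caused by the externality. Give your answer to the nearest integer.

Market equilibrium (private): 10 + 2x = 91 - x → x_m = 27.0000.
Social marginal cost = private MC − MEB = 0 + 2x.
Set SMC = demand: 0 + 2x = 91 - x → x* = 30.3333.
The welfare-loss triangle has base |x_m − x*| and height MEB(x_m) (the vertical gap between SMC and demand is zero at x* and MEB at x_m).
DWL = ½ × 3.3333 × 10.0000 = 16.6665.

DWL = £17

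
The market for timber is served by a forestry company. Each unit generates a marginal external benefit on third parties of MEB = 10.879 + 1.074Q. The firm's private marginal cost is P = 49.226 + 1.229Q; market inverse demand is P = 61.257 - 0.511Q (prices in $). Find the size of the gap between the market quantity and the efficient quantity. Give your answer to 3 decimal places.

27.485 units

Market equilibrium (private): 49.226 + 1.229Q = 61.257 - 0.511Q → Q_m = 6.9144.
Social marginal cost = private MC − MEB = 38.347 + 0.155Q.
Set SMC = demand: 38.347 + 0.155Q = 61.257 - 0.511Q → Q* = 34.3994.
Gap = |6.9144 − 34.3994| = 27.4850.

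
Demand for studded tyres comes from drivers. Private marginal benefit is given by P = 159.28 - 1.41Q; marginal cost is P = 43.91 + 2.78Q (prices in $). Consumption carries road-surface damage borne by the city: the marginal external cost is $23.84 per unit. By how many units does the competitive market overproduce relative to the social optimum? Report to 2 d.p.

5.69 units

Market equilibrium (private): 43.91 + 2.78Q = 159.28 - 1.41Q → Q_m = 27.5346.
Social marginal benefit = demand − MEC = 135.44 - 1.41Q.
Set SMB = MC: 135.44 - 1.41Q = 43.91 + 2.78Q → Q* = 21.8449.
Gap = |27.5346 − 21.8449| = 5.6897.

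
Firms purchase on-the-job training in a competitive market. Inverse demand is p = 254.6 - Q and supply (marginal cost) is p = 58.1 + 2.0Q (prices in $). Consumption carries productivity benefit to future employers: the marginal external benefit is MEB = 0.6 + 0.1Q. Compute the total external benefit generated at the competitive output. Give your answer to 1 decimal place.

$253.8

Market equilibrium (private): 58.1 + 2.0Q = 254.6 - Q → Q_m = 65.5000.
Total external benefit = ∫₀^{Q_m} (0.6 + 0.1Q) dQ = 0.6×65.5000 + ½×0.1×65.5000² = 253.8125.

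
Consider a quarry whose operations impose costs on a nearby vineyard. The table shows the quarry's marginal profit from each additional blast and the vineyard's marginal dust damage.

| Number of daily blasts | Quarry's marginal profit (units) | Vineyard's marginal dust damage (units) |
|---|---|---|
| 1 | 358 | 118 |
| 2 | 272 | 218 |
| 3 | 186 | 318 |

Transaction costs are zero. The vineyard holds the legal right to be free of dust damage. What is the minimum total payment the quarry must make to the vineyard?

336

Efficient level: marginal profit ≥ marginal dust damage through level 2, so k* = 2.
With the vineyard holding the right, the quarry must at least compensate total damage at k*: 118 + 218 = 336.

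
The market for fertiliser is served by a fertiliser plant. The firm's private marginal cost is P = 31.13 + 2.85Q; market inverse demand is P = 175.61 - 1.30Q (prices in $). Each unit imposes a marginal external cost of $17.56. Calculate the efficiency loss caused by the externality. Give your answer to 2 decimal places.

Market equilibrium (private): 31.13 + 2.85Q = 175.61 - 1.30Q → Q_m = 34.8145.
Social marginal cost = private MC + MEC = 48.69 + 2.85Q.
Set SMC = demand: 48.69 + 2.85Q = 175.61 - 1.30Q → Q* = 30.5831.
The welfare-loss triangle has base |Q_m − Q*| and height MEC(Q_m) (the vertical gap between SMC and demand is zero at Q* and MEC at Q_m).
DWL = ½ × 4.2314 × 17.5600 = 37.1517.

DWL = $37.15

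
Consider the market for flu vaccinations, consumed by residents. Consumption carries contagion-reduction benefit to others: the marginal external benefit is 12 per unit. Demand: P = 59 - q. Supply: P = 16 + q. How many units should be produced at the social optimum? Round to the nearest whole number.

Social marginal benefit = demand + MEB = 71 - q.
Set SMB = MC: 71 - q = 16 + q → q* = 27.5000.

q* = 28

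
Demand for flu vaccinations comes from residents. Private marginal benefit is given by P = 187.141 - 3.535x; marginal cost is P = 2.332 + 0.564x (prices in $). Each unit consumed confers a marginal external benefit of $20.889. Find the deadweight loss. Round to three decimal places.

Market equilibrium (private): 2.332 + 0.564x = 187.141 - 3.535x → x_m = 45.0864.
Social marginal benefit = demand + MEB = 208.030 - 3.535x.
Set SMB = MC: 208.030 - 3.535x = 2.332 + 0.564x → x* = 50.1825.
Between x* and x_m the wedge SMB − MC runs linearly from 0 to MEB(x_m), so the loss is a triangle.
DWL = ½ × 5.0961 × 20.8890 = 53.2262.

DWL = $53.226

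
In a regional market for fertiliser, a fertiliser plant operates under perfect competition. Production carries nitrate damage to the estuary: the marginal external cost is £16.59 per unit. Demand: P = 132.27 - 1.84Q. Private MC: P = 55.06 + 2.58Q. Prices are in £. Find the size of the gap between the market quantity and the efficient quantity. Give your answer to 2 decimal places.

3.75 units

Market equilibrium (private): 55.06 + 2.58Q = 132.27 - 1.84Q → Q_m = 17.4683.
Social marginal cost = private MC + MEC = 71.65 + 2.58Q.
Set SMC = demand: 71.65 + 2.58Q = 132.27 - 1.84Q → Q* = 13.7149.
Gap = |17.4683 − 13.7149| = 3.7534.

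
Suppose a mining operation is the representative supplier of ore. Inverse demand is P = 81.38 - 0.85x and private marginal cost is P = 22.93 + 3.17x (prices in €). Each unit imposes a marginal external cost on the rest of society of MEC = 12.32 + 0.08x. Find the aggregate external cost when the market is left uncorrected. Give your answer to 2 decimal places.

Market equilibrium (private): 22.93 + 3.17x = 81.38 - 0.85x → x_m = 14.5398.
Total external cost = ∫₀^{x_m} (12.32 + 0.08x) dx = 12.32×14.5398 + ½×0.08×14.5398² = 187.5866.

€187.59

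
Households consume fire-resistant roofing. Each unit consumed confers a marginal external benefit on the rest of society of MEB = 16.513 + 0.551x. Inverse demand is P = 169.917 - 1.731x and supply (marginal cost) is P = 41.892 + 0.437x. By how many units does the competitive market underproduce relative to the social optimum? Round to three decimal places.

Market equilibrium (private): 41.892 + 0.437x = 169.917 - 1.731x → x_m = 59.0521.
Social marginal benefit = demand + MEB = 186.430 - 1.180x.
Set SMB = MC: 186.430 - 1.180x = 41.892 + 0.437x → x* = 89.3865.
Gap = |59.0521 − 89.3865| = 30.3344.

30.334 units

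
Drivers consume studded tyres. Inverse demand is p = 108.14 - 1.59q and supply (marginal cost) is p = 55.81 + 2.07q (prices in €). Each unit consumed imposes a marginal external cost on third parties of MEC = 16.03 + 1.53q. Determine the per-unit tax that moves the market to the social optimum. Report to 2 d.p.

tax = €26.73 per unit

Social marginal benefit = demand − MEC = 92.11 - 3.12q.
Set SMB = MC: 92.11 - 3.12q = 55.81 + 2.07q → q* = 6.9942.
The Pigouvian tax equals MEC at q*: 16.03 + 1.53×6.9942 = 26.7311.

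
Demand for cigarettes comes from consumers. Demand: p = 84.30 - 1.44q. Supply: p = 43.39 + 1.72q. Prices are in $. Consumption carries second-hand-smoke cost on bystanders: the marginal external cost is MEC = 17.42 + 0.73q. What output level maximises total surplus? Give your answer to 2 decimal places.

Social marginal benefit = demand − MEC = 66.88 - 2.17q.
Set SMB = MC: 66.88 - 2.17q = 43.39 + 1.72q → q* = 6.0386.

q* = 6.04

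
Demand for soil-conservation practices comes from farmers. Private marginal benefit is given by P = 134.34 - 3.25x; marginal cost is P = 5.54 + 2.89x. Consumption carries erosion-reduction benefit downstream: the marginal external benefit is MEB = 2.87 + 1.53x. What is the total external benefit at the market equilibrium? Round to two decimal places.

Market equilibrium (private): 5.54 + 2.89x = 134.34 - 3.25x → x_m = 20.9772.
Total external benefit = ∫₀^{x_m} (2.87 + 1.53x) dx = 2.87×20.9772 + ½×1.53×20.9772² = 396.8374.

396.84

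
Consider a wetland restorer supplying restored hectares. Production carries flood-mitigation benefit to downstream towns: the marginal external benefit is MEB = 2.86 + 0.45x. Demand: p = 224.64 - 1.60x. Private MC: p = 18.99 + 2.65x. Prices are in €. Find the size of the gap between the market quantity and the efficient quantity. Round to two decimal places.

Market equilibrium (private): 18.99 + 2.65x = 224.64 - 1.60x → x_m = 48.3882.
Social marginal cost = private MC − MEB = 16.13 + 2.20x.
Set SMC = demand: 16.13 + 2.20x = 224.64 - 1.60x → x* = 54.8711.
Gap = |48.3882 − 54.8711| = 6.4829.

6.48 units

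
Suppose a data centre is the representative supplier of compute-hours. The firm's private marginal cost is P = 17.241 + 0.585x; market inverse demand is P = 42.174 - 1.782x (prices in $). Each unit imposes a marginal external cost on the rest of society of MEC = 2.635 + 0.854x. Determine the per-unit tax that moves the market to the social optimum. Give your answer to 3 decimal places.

Social marginal cost = private MC + MEC = 19.876 + 1.439x.
Set SMC = demand: 19.876 + 1.439x = 42.174 - 1.782x → x* = 6.9227.
The Pigouvian tax equals MEC at x*: 2.635 + 0.854×6.9227 = 8.5470.

tax = $8.547 per unit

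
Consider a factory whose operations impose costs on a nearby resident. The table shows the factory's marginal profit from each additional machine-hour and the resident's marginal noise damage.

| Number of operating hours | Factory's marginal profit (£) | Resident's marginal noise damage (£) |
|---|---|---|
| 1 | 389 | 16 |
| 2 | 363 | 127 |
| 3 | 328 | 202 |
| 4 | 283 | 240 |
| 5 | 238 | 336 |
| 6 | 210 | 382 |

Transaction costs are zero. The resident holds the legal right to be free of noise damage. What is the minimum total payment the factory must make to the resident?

Efficient level: marginal profit ≥ marginal noise damage through level 4, so k* = 4.
With the resident holding the right, the factory must at least compensate total damage at k*: 16 + 127 + 202 + 240 = 585.

£585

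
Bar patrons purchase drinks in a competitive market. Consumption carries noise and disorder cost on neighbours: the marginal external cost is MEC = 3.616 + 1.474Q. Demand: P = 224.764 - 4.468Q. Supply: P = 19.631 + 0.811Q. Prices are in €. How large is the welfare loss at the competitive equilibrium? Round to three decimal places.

DWL = €274.543

Market equilibrium (private): 19.631 + 0.811Q = 224.764 - 4.468Q → Q_m = 38.8583.
Social marginal benefit = demand − MEC = 221.148 - 5.942Q.
Set SMB = MC: 221.148 - 5.942Q = 19.631 + 0.811Q → Q* = 29.8411.
Between Q* and Q_m the wedge MC − SMB runs linearly from 0 to MEC(Q_m), so the loss is a triangle.
DWL = ½ × 9.0172 × 60.8931 = 274.5426.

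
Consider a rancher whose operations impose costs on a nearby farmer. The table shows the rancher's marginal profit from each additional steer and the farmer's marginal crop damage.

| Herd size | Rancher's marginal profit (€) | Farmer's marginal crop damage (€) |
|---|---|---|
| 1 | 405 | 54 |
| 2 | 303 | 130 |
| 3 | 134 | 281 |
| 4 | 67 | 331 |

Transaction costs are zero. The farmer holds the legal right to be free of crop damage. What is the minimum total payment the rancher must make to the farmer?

Efficient level: marginal profit ≥ marginal crop damage through level 2, so k* = 2.
With the farmer holding the right, the rancher must at least compensate total damage at k*: 54 + 130 = 184.

€184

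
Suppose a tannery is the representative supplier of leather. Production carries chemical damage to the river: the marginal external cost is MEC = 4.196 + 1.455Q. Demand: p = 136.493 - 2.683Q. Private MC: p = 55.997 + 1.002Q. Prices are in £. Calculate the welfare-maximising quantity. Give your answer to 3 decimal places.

Q* = 14.844

Social marginal cost = private MC + MEC = 60.193 + 2.457Q.
Set SMC = demand: 60.193 + 2.457Q = 136.493 - 2.683Q → Q* = 14.8444.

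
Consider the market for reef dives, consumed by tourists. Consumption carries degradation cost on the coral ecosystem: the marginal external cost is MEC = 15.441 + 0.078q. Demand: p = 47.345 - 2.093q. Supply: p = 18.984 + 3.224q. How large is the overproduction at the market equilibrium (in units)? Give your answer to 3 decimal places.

2.939 units

Market equilibrium (private): 18.984 + 3.224q = 47.345 - 2.093q → q_m = 5.3340.
Social marginal benefit = demand − MEC = 31.904 - 2.171q.
Set SMB = MC: 31.904 - 2.171q = 18.984 + 3.224q → q* = 2.3948.
Gap = |5.3340 − 2.3948| = 2.9392.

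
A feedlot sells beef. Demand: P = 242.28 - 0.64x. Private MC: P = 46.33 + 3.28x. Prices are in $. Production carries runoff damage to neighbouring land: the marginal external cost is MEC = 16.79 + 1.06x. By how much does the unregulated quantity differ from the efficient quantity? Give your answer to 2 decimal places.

Market equilibrium (private): 46.33 + 3.28x = 242.28 - 0.64x → x_m = 49.9872.
Social marginal cost = private MC + MEC = 63.12 + 4.34x.
Set SMC = demand: 63.12 + 4.34x = 242.28 - 0.64x → x* = 35.9759.
Gap = |49.9872 − 35.9759| = 14.0113.

14.01 units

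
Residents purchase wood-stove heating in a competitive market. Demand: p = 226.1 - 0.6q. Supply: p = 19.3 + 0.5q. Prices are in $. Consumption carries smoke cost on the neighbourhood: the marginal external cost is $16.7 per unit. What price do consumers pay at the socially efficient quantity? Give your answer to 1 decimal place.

P = $122.4

Social marginal benefit = demand − MEC = 209.4 - 0.6q.
Set SMB = MC: 209.4 - 0.6q = 19.3 + 0.5q → q* = 172.8182.
Consumer price on the demand curve at q*: 226.1 − 0.6×172.8182 = 122.4091.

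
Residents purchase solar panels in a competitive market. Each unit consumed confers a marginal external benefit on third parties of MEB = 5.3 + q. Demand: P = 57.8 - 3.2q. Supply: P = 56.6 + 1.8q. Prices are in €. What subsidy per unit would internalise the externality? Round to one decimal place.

Social marginal benefit = demand + MEB = 63.1 - 2.2q.
Set SMB = MC: 63.1 - 2.2q = 56.6 + 1.8q → q* = 1.6250.
The Pigouvian subsidy equals MEB at q*: 5.3 + 1.0×1.6250 = 6.9250.

subsidy = €6.9 per unit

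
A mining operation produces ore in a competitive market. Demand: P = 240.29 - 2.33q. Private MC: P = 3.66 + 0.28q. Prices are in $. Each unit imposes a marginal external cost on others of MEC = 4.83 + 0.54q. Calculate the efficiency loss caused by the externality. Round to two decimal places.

Market equilibrium (private): 3.66 + 0.28q = 240.29 - 2.33q → q_m = 90.6628.
Social marginal cost = private MC + MEC = 8.49 + 0.82q.
Set SMC = demand: 8.49 + 0.82q = 240.29 - 2.33q → q* = 73.5873.
The loss is the area between SMC and demand from q* to q_m; with linear curves that's a triangle of height MEC(q_m).
DWL = ½ × 17.0755 × 53.7879 = 459.2276.

DWL = $459.23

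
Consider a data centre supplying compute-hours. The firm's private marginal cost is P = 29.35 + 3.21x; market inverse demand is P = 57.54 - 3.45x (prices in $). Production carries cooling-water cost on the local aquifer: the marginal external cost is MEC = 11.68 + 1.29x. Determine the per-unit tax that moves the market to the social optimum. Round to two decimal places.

Social marginal cost = private MC + MEC = 41.03 + 4.50x.
Set SMC = demand: 41.03 + 4.50x = 57.54 - 3.45x → x* = 2.0767.
The Pigouvian tax equals MEC at x*: 11.68 + 1.29×2.0767 = 14.3589.

tax = $14.36 per unit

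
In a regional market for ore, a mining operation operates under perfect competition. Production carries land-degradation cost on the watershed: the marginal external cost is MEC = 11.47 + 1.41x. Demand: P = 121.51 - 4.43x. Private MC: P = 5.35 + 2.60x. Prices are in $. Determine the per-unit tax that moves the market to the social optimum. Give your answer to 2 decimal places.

Social marginal cost = private MC + MEC = 16.82 + 4.01x.
Set SMC = demand: 16.82 + 4.01x = 121.51 - 4.43x → x* = 12.4040.
The Pigouvian tax equals MEC at x*: 11.47 + 1.41×12.4040 = 28.9596.

tax = $28.96 per unit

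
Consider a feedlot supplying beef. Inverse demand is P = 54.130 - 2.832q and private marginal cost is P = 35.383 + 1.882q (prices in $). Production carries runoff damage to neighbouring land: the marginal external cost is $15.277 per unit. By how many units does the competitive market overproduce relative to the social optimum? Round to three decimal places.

Market equilibrium (private): 35.383 + 1.882q = 54.130 - 2.832q → q_m = 3.9769.
Social marginal cost = private MC + MEC = 50.660 + 1.882q.
Set SMC = demand: 50.660 + 1.882q = 54.130 - 2.832q → q* = 0.7361.
Gap = |3.9769 − 0.7361| = 3.2408.

3.241 units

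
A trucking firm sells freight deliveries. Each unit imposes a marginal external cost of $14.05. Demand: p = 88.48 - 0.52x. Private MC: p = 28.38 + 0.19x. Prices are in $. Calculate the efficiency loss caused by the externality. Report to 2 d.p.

Market equilibrium (private): 28.38 + 0.19x = 88.48 - 0.52x → x_m = 84.6479.
Social marginal cost = private MC + MEC = 42.43 + 0.19x.
Set SMC = demand: 42.43 + 0.19x = 88.48 - 0.52x → x* = 64.8592.
Height of the DWL triangle at x_m is SMC(x_m) − demand(x_m) = MEC(x_m) = 14.0500.
DWL = ½ × 19.7887 × 14.0500 = 139.0156.

DWL = $139.02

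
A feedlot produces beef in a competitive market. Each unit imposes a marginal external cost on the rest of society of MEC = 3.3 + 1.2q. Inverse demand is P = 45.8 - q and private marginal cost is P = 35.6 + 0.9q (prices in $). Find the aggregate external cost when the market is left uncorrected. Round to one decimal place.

Market equilibrium (private): 35.6 + 0.9q = 45.8 - q → q_m = 5.3684.
Total external cost = ∫₀^{q_m} (3.3 + 1.2q) dq = 3.3×5.3684 + ½×1.2×5.3684² = 35.0076.

$35.0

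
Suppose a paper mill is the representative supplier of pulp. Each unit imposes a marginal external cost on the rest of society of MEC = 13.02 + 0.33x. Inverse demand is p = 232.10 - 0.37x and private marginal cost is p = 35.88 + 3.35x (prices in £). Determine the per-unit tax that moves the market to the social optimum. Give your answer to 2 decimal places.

tax = £27.95 per unit

Social marginal cost = private MC + MEC = 48.90 + 3.68x.
Set SMC = demand: 48.90 + 3.68x = 232.10 - 0.37x → x* = 45.2346.
The Pigouvian tax equals MEC at x*: 13.02 + 0.33×45.2346 = 27.9474.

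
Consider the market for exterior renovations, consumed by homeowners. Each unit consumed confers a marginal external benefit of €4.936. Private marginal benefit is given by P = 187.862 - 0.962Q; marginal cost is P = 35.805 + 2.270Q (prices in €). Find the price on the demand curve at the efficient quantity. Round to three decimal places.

P = €141.133

Social marginal benefit = demand + MEB = 192.798 - 0.962Q.
Set SMB = MC: 192.798 - 0.962Q = 35.805 + 2.270Q → Q* = 48.5746.
Consumer price on the demand curve at Q*: 187.862 − 0.962×48.5746 = 141.1332.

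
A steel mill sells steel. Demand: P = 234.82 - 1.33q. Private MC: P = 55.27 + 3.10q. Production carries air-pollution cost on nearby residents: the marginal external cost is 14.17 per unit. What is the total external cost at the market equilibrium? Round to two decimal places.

574.32

Market equilibrium (private): 55.27 + 3.10q = 234.82 - 1.33q → q_m = 40.5305.
Total external cost = MEC × q_m = 14.17 × 40.5305 = 574.3172.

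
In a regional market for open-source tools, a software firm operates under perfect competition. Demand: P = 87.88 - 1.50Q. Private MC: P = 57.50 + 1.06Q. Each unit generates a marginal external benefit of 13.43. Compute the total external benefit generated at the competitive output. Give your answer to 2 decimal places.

159.38

Market equilibrium (private): 57.50 + 1.06Q = 87.88 - 1.50Q → Q_m = 11.8672.
Total external benefit = MEB × Q_m = 13.43 × 11.8672 = 159.3765.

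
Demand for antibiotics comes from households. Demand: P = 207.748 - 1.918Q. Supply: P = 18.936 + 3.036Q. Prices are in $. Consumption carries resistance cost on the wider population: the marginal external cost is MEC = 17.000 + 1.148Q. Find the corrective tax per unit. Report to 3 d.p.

tax = $49.324 per unit

Social marginal benefit = demand − MEC = 190.748 - 3.066Q.
Set SMB = MC: 190.748 - 3.066Q = 18.936 + 3.036Q → Q* = 28.1567.
The Pigouvian tax equals MEC at Q*: 17.000 + 1.148×28.1567 = 49.3239.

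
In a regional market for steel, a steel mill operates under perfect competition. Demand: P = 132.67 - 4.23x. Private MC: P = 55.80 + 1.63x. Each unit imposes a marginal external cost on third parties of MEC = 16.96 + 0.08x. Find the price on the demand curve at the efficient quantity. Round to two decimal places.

Social marginal cost = private MC + MEC = 72.76 + 1.71x.
Set SMC = demand: 72.76 + 1.71x = 132.67 - 4.23x → x* = 10.0859.
Consumer price on the demand curve at x*: 132.67 − 4.23×10.0859 = 90.0066.

P = 90.01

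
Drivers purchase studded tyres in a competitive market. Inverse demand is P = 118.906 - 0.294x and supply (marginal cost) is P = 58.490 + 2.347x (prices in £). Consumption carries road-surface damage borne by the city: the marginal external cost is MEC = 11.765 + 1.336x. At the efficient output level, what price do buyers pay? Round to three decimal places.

P = £115.309

Social marginal benefit = demand − MEC = 107.141 - 1.630x.
Set SMB = MC: 107.141 - 1.630x = 58.490 + 2.347x → x* = 12.2331.
Consumer price on the demand curve at x*: 118.906 − 0.294×12.2331 = 115.3095.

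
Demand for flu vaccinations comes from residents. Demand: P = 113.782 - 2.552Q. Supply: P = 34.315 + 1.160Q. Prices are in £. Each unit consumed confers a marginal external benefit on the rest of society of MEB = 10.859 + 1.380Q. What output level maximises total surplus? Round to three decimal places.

Social marginal benefit = demand + MEB = 124.641 - 1.172Q.
Set SMB = MC: 124.641 - 1.172Q = 34.315 + 1.160Q → Q* = 38.7333.

Q* = 38.733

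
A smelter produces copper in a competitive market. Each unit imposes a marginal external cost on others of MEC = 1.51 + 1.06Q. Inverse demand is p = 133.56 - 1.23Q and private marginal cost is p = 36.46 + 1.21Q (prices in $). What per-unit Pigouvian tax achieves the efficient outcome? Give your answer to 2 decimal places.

tax = $30.46 per unit

Social marginal cost = private MC + MEC = 37.97 + 2.27Q.
Set SMC = demand: 37.97 + 2.27Q = 133.56 - 1.23Q → Q* = 27.3114.
The Pigouvian tax equals MEC at Q*: 1.51 + 1.06×27.3114 = 30.4601.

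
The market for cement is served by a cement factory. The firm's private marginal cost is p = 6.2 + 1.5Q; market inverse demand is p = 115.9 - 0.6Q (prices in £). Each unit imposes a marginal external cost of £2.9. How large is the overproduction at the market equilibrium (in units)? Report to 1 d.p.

Market equilibrium (private): 6.2 + 1.5Q = 115.9 - 0.6Q → Q_m = 52.2381.
Social marginal cost = private MC + MEC = 9.1 + 1.5Q.
Set SMC = demand: 9.1 + 1.5Q = 115.9 - 0.6Q → Q* = 50.8571.
Gap = |52.2381 − 50.8571| = 1.3810.

1.4 units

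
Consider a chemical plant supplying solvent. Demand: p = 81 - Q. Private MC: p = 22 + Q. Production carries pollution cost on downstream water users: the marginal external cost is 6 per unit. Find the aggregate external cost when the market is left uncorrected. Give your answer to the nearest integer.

177

Market equilibrium (private): 22 + Q = 81 - Q → Q_m = 29.5000.
Total external cost = MEC × Q_m = 6 × 29.5000 = 177.0000.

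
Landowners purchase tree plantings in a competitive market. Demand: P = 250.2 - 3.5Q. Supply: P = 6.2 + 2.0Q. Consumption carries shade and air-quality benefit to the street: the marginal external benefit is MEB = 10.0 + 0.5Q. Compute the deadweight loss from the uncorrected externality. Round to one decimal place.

Market equilibrium (private): 6.2 + 2.0Q = 250.2 - 3.5Q → Q_m = 44.3636.
Social marginal benefit = demand + MEB = 260.2 - 3.0Q.
Set SMB = MC: 260.2 - 3.0Q = 6.2 + 2.0Q → Q* = 50.8000.
Between Q* and Q_m the wedge SMB − MC runs linearly from 0 to MEB(Q_m), so the loss is a triangle.
DWL = ½ × 6.4364 × 32.1818 = 103.5675.

DWL = 103.6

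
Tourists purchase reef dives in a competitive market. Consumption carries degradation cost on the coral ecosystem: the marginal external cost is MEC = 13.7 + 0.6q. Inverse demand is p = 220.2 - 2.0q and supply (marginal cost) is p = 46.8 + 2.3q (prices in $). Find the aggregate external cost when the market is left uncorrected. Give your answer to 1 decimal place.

$1040.3

Market equilibrium (private): 46.8 + 2.3q = 220.2 - 2.0q → q_m = 40.3256.
Total external cost = ∫₀^{q_m} (13.7 + 0.6q) dq = 13.7×40.3256 + ½×0.6×40.3256² = 1040.3069.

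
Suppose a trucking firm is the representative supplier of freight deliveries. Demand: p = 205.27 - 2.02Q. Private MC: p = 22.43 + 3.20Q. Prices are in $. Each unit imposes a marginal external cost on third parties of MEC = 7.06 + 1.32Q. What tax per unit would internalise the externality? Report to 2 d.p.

Social marginal cost = private MC + MEC = 29.49 + 4.52Q.
Set SMC = demand: 29.49 + 4.52Q = 205.27 - 2.02Q → Q* = 26.8777.
The Pigouvian tax equals MEC at Q*: 7.06 + 1.32×26.8777 = 42.5386.

tax = $42.54 per unit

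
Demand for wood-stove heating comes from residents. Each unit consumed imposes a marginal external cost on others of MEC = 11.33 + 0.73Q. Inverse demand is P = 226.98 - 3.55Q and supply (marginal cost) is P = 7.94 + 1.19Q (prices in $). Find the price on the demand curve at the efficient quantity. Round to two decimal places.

P = $92.18

Social marginal benefit = demand − MEC = 215.65 - 4.28Q.
Set SMB = MC: 215.65 - 4.28Q = 7.94 + 1.19Q → Q* = 37.9726.
Consumer price on the demand curve at Q*: 226.98 − 3.55×37.9726 = 92.1773.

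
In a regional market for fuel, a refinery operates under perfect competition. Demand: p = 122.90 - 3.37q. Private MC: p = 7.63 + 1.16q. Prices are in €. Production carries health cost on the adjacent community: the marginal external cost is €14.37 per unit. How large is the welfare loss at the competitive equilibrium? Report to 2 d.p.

DWL = €22.79

Market equilibrium (private): 7.63 + 1.16q = 122.90 - 3.37q → q_m = 25.4459.
Social marginal cost = private MC + MEC = 22.00 + 1.16q.
Set SMC = demand: 22.00 + 1.16q = 122.90 - 3.37q → q* = 22.2737.
Between q* and q_m the wedge SMC − demand runs linearly from 0 to MEC(q_m), so the loss is a triangle.
DWL = ½ × 3.1722 × 14.3700 = 22.7923.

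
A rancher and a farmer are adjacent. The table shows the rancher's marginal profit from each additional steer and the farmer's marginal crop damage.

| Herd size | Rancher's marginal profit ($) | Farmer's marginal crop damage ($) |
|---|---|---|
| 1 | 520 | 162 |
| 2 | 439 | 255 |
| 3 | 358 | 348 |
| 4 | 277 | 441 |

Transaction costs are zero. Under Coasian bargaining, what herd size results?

3

Bargaining reaches the level where marginal profit last exceeds marginal crop damage.
That holds through level 3 (358 ≥ 348) but not at 4 (277 < 441).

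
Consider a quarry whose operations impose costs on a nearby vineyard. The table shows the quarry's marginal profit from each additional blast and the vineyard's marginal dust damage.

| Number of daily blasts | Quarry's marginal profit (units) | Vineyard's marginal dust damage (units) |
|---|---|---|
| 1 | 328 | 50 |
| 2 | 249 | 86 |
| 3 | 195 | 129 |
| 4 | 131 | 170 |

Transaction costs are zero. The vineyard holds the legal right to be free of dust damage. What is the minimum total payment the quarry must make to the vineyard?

Efficient level: marginal profit ≥ marginal dust damage through level 3, so k* = 3.
With the vineyard holding the right, the quarry must at least compensate total damage at k*: 50 + 86 + 129 = 265.

265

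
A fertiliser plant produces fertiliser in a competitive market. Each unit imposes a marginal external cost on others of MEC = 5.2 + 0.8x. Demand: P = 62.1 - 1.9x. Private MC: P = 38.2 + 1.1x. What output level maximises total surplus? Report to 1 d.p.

x* = 4.9

Social marginal cost = private MC + MEC = 43.4 + 1.9x.
Set SMC = demand: 43.4 + 1.9x = 62.1 - 1.9x → x* = 4.9211.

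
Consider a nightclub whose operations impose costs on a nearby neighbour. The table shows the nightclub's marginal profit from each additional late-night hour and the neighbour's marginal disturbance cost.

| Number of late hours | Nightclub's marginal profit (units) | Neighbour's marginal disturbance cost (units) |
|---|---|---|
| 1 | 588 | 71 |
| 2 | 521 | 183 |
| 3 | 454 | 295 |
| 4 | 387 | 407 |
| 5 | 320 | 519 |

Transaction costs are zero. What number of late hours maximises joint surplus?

Bargaining reaches the level where marginal profit last exceeds marginal disturbance cost.
That holds through level 3 (454 ≥ 295) but not at 4 (387 < 407).

3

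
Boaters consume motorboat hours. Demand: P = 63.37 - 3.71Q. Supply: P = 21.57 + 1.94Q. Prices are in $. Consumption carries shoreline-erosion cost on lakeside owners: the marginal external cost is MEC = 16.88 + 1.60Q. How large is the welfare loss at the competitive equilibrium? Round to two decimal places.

Market equilibrium (private): 21.57 + 1.94Q = 63.37 - 3.71Q → Q_m = 7.3982.
Social marginal benefit = demand − MEC = 46.49 - 5.31Q.
Set SMB = MC: 46.49 - 5.31Q = 21.57 + 1.94Q → Q* = 3.4372.
Height of the DWL triangle at Q_m is MC(Q_m) − SMB(Q_m) = MEC(Q_m) = 28.7172.
DWL = ½ × 3.9610 × 28.7172 = 56.8744.

DWL = $56.87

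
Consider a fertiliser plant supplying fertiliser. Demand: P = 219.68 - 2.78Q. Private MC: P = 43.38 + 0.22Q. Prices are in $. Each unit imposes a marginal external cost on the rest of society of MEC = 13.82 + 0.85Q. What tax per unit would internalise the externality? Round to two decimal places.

tax = $49.69 per unit

Social marginal cost = private MC + MEC = 57.20 + 1.07Q.
Set SMC = demand: 57.20 + 1.07Q = 219.68 - 2.78Q → Q* = 42.2026.
The Pigouvian tax equals MEC at Q*: 13.82 + 0.85×42.2026 = 49.6922.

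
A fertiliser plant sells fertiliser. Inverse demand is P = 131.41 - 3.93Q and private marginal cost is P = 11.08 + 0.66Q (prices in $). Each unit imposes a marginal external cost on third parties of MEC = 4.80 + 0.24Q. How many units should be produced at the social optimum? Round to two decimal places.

Q* = 23.92

Social marginal cost = private MC + MEC = 15.88 + 0.90Q.
Set SMC = demand: 15.88 + 0.90Q = 131.41 - 3.93Q → Q* = 23.9193.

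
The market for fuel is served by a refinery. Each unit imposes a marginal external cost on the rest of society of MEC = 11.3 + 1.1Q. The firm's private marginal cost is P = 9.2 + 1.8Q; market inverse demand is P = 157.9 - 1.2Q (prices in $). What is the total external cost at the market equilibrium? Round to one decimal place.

$1911.4

Market equilibrium (private): 9.2 + 1.8Q = 157.9 - 1.2Q → Q_m = 49.5667.
Total external cost = ∫₀^{Q_m} (11.3 + 1.1Q) dQ = 11.3×49.5667 + ½×1.1×49.5667² = 1911.3755.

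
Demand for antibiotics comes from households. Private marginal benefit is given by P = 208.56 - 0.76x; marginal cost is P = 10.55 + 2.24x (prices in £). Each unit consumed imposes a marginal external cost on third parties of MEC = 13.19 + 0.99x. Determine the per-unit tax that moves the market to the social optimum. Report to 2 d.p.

Social marginal benefit = demand − MEC = 195.37 - 1.75x.
Set SMB = MC: 195.37 - 1.75x = 10.55 + 2.24x → x* = 46.3208.
The Pigouvian tax equals MEC at x*: 13.19 + 0.99×46.3208 = 59.0476.

tax = £59.05 per unit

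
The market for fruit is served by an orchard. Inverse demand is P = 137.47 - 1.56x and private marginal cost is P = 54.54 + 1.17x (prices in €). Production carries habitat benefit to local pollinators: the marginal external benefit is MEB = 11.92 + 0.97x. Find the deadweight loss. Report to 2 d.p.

DWL = €486.59

Market equilibrium (private): 54.54 + 1.17x = 137.47 - 1.56x → x_m = 30.3773.
Social marginal cost = private MC − MEB = 42.62 + 0.20x.
Set SMC = demand: 42.62 + 0.20x = 137.47 - 1.56x → x* = 53.8920.
Height of the DWL triangle at x_m is demand(x_m) − SMC(x_m) = MEB(x_m) = 41.3860.
DWL = ½ × 23.5147 × 41.3860 = 486.5897.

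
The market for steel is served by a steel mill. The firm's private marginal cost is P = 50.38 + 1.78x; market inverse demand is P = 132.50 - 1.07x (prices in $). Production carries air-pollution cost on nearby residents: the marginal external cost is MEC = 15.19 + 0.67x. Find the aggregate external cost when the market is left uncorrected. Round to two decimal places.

Market equilibrium (private): 50.38 + 1.78x = 132.50 - 1.07x → x_m = 28.8140.
Total external cost = ∫₀^{x_m} (15.19 + 0.67x) dx = 15.19×28.8140 + ½×0.67×28.8140² = 715.8173.

$715.82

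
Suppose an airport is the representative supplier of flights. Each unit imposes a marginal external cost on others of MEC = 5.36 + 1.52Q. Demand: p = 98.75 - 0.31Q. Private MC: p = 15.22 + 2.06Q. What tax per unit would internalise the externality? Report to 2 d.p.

tax = 35.90 per unit

Social marginal cost = private MC + MEC = 20.58 + 3.58Q.
Set SMC = demand: 20.58 + 3.58Q = 98.75 - 0.31Q → Q* = 20.0951.
The Pigouvian tax equals MEC at Q*: 5.36 + 1.52×20.0951 = 35.9046.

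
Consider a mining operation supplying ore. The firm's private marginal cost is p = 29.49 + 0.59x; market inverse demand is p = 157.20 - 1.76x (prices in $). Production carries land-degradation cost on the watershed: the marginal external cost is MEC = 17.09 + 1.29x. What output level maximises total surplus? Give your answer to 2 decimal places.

Social marginal cost = private MC + MEC = 46.58 + 1.88x.
Set SMC = demand: 46.58 + 1.88x = 157.20 - 1.76x → x* = 30.3901.

x* = 30.39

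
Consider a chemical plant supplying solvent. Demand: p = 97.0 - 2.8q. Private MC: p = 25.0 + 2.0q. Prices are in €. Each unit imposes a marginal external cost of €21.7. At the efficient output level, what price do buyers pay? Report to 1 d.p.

Social marginal cost = private MC + MEC = 46.7 + 2.0q.
Set SMC = demand: 46.7 + 2.0q = 97.0 - 2.8q → q* = 10.4792.
Consumer price on the demand curve at q*: 97.0 − 2.8×10.4792 = 67.6582.

P = €67.7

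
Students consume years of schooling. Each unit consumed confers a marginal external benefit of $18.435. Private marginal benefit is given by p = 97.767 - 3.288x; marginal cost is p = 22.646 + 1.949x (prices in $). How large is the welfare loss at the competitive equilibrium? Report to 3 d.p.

Market equilibrium (private): 22.646 + 1.949x = 97.767 - 3.288x → x_m = 14.3443.
Social marginal benefit = demand + MEB = 116.202 - 3.288x.
Set SMB = MC: 116.202 - 3.288x = 22.646 + 1.949x → x* = 17.8644.
The loss is the area between SMB and MC from x* to x_m; with linear curves that's a triangle of height MEB(x_m).
DWL = ½ × 3.5201 × 18.4350 = 32.4465.

DWL = $32.447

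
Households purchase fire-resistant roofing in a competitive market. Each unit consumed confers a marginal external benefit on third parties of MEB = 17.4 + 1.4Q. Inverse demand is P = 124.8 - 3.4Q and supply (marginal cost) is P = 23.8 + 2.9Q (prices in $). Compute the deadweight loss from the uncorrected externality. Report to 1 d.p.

DWL = $162.0

Market equilibrium (private): 23.8 + 2.9Q = 124.8 - 3.4Q → Q_m = 16.0317.
Social marginal benefit = demand + MEB = 142.2 - 2.0Q.
Set SMB = MC: 142.2 - 2.0Q = 23.8 + 2.9Q → Q* = 24.1633.
Between Q* and Q_m the wedge SMB − MC runs linearly from 0 to MEB(Q_m), so the loss is a triangle.
DWL = ½ × 8.1316 × 39.8444 = 161.9994.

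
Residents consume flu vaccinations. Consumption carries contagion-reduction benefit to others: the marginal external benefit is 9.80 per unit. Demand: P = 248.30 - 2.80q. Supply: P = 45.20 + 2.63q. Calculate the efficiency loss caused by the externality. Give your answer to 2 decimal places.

DWL = 8.84

Market equilibrium (private): 45.20 + 2.63q = 248.30 - 2.80q → q_m = 37.4033.
Social marginal benefit = demand + MEB = 258.10 - 2.80q.
Set SMB = MC: 258.10 - 2.80q = 45.20 + 2.63q → q* = 39.2081.
Height of the DWL triangle at q_m is SMB(q_m) − MC(q_m) = MEB(q_m) = 9.8000.
DWL = ½ × 1.8048 × 9.8000 = 8.8435.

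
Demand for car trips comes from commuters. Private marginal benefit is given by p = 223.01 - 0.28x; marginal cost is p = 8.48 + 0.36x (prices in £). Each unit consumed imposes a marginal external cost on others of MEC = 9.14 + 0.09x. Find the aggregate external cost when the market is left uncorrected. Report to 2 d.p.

Market equilibrium (private): 8.48 + 0.36x = 223.01 - 0.28x → x_m = 335.2031.
Total external cost = ∫₀^{x_m} (9.14 + 0.09x) dx = 9.14×335.2031 + ½×0.09×335.2031² = 8120.0067.

£8120.01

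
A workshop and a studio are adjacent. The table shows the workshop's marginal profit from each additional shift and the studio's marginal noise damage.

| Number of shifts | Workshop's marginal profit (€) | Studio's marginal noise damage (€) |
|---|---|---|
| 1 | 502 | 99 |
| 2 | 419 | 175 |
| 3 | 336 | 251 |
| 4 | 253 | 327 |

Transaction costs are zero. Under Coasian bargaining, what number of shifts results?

3

Bargaining reaches the level where marginal profit last exceeds marginal noise damage.
That holds through level 3 (336 ≥ 251) but not at 4 (253 < 327).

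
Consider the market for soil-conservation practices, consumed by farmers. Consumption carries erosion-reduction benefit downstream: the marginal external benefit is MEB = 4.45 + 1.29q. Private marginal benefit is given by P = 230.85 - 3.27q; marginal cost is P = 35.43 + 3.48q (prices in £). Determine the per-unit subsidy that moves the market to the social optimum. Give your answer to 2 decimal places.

Social marginal benefit = demand + MEB = 235.30 - 1.98q.
Set SMB = MC: 235.30 - 1.98q = 35.43 + 3.48q → q* = 36.6062.
The Pigouvian subsidy equals MEB at q*: 4.45 + 1.29×36.6062 = 51.6720.

subsidy = £51.67 per unit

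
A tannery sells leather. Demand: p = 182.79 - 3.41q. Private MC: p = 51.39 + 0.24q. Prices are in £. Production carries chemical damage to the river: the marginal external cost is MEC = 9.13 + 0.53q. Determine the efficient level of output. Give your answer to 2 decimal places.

q* = 29.25

Social marginal cost = private MC + MEC = 60.52 + 0.77q.
Set SMC = demand: 60.52 + 0.77q = 182.79 - 3.41q → q* = 29.2512.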